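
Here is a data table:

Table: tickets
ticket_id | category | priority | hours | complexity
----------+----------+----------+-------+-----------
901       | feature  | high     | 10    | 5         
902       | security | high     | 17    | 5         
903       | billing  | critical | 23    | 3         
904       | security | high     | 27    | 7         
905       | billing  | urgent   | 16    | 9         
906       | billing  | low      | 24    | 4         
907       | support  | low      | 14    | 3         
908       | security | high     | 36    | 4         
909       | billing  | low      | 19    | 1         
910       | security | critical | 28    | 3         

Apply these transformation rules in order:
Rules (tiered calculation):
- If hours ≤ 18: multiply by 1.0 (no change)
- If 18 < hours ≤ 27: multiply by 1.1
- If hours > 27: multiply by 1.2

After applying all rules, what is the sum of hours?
236.1

Step 1: Tier 1 (hours ≤ 18): 4 records, sum = 57 × 1.0 = 57.0
Step 2: Tier 2 (18 < hours ≤ 27): 4 records, sum = 93 × 1.1 = 102.3
Step 3: Tier 3 (hours > 27): 2 records, sum = 64 × 1.2 = 76.8
Step 4: Final sum = 57.0 + 102.3 + 76.8 = 236.1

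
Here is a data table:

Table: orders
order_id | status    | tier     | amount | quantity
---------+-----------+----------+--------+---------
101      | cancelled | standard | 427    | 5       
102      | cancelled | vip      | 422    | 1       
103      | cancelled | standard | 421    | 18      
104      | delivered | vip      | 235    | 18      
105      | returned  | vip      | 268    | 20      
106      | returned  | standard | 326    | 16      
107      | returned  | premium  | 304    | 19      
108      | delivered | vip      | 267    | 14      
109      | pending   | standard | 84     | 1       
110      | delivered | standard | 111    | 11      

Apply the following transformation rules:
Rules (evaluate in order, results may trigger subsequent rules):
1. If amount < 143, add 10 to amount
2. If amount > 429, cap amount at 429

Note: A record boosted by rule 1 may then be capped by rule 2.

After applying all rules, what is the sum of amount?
2885

Step 1: Apply rule 1 to records with amount < 143
  - 2 records get bonus of 10
  - Of these, 0 records then exceed 429 and get capped
Step 2: Apply rule 2 to records with amount > 429
  - 0 records (original) are capped
Step 3: Calculate final sum = 2885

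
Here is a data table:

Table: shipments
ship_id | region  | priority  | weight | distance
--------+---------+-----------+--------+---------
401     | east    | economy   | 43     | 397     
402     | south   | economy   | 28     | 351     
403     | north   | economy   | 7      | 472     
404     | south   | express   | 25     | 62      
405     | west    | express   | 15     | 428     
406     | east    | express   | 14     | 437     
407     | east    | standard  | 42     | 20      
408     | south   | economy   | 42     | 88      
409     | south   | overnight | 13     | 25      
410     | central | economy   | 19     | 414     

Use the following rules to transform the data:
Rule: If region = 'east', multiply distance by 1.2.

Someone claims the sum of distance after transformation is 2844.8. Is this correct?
No, the correct result is 2864.8.

Step 1: Calculate the correct sum after transformation
Step 2: Apply multiplier 1.2 to records where region = 'east'
Step 3: Correct result = 2864.8
Step 4: Claimed result = 2844.8
Step 5: 2864.8 ≠ 2844.8
Conclusion: The claimed result is incorrect. The correct answer is 2864.8.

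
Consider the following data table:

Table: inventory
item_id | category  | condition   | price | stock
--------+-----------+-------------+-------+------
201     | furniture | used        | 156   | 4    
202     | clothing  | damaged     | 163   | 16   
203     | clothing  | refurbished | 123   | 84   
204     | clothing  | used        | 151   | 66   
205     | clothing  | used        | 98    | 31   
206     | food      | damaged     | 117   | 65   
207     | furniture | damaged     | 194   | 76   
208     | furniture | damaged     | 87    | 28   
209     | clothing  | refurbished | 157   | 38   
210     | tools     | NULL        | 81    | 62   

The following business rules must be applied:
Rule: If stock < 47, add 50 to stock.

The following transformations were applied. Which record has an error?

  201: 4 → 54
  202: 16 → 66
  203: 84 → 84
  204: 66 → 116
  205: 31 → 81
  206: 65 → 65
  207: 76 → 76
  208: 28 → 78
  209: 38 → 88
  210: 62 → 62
Record 204 has an error. The correct transformed value should be 66, not 116.

Step 1: Check each record against the rule
Step 2: Record 204 has stock = 66
Step 3: Since 66 >= 47, the bonus should not have been applied
Step 4: Correct value = 66, but claimed value = 116
Conclusion: Record 204 has the error.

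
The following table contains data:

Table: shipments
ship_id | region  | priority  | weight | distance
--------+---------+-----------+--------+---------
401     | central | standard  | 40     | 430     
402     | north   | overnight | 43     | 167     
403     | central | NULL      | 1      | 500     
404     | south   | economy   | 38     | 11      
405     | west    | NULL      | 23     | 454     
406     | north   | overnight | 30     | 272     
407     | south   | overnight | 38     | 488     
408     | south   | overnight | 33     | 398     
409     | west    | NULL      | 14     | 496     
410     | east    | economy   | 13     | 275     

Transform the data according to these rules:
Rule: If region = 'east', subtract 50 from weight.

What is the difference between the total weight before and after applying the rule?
50

Step 1: Original sum of weight = 273
Step 2: 1 records have region = 'east'
Step 3: Each affected record changes by -50
Step 4: Total change = 1 × -50 = -50
Step 5: New sum = 273 + -50 = 223
Step 6: Difference = |223 - 273| = 50
        (Sum decreased by 50)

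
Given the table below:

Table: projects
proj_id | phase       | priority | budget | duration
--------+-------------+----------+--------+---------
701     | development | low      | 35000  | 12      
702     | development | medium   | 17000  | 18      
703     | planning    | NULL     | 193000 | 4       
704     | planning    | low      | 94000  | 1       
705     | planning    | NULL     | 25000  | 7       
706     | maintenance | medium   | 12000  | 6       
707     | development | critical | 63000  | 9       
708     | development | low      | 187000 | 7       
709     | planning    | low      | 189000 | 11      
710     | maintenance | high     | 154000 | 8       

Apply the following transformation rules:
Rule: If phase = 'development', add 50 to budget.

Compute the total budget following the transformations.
969200

Step 1: Count records where phase = 'development': 4
Step 2: Total bonus added: 4 × 50 = 200
Step 3: Original sum of budget: 969000
Step 4: Final sum = 969000 + 200 = 969200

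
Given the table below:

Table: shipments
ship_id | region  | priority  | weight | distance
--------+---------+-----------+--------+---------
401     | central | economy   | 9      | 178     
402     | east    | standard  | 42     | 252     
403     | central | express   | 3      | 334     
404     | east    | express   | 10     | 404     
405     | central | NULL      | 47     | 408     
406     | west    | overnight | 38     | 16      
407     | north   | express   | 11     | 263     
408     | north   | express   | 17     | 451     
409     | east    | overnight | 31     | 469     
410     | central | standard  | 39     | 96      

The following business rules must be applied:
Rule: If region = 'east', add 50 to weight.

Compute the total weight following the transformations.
397

Step 1: Count records where region = 'east': 3
Step 2: Total bonus added: 3 × 50 = 150
Step 3: Original sum of weight: 247
Step 4: Final sum = 247 + 150 = 397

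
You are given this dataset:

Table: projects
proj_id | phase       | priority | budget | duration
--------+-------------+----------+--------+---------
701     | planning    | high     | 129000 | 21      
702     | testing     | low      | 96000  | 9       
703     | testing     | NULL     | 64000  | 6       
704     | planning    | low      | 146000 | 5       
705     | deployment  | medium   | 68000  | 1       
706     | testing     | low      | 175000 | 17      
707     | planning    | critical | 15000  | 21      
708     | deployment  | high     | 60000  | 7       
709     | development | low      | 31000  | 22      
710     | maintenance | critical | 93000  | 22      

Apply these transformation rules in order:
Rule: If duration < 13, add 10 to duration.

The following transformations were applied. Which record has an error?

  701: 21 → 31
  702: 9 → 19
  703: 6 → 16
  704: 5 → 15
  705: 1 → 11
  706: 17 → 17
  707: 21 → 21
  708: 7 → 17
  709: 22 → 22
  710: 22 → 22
Record 701 has an error. The correct transformed value should be 21, not 31.

Step 1: Check each record against the rule
Step 2: Record 701 has duration = 21
Step 3: Since 21 >= 13, the bonus should not have been applied
Step 4: Correct value = 21, but claimed value = 31
Conclusion: Record 701 has the error.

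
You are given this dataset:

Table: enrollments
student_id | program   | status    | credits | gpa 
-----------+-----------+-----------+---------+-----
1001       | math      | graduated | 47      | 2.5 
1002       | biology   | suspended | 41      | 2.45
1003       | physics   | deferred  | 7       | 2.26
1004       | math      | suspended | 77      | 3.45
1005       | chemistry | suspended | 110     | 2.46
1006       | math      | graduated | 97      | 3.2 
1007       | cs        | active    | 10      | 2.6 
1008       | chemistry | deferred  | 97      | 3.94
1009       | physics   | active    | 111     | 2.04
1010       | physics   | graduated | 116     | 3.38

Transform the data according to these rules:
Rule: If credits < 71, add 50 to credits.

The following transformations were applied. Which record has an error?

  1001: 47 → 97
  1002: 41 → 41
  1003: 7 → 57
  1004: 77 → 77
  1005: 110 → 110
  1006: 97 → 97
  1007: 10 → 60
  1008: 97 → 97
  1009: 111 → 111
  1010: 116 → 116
Record 1002 has an error. The correct transformed value should be 91, not 41.

Step 1: Check each record against the rule
Step 2: Record 1002 has credits = 41
Step 3: Since 41 < 71, the bonus should have been applied
Step 4: Correct value = 91, but claimed value = 41
Conclusion: Record 1002 has the error.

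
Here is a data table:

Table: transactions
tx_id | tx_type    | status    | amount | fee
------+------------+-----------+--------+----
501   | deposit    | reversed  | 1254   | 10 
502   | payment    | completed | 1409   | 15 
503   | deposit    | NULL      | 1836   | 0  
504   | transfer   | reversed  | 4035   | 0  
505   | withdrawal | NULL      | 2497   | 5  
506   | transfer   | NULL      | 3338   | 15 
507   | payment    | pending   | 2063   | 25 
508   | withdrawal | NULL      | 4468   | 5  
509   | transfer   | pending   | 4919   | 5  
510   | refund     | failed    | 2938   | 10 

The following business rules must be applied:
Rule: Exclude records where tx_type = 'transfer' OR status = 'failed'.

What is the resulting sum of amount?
13527

Step 1: Find records where tx_type = 'transfer' OR status = 'failed'
Step 2: 4 records match, summing to 15230
Step 3: Original sum: 28757
Step 4: Remaining sum = 28757 - 15230 = 13527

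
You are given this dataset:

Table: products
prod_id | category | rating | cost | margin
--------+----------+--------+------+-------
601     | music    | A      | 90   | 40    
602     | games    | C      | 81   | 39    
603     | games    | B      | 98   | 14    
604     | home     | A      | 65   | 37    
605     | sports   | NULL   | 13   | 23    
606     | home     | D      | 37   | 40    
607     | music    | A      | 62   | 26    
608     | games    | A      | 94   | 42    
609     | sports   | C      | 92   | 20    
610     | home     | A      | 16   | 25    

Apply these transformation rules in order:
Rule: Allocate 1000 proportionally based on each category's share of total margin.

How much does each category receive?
games: 310.46, home: 333.33, music: 215.69, sports: 140.52

Step 1: Calculate total margin = 306
Step 2: Calculate each category's proportion:
  games: 95/306 = 31.05% → 310.46
  home: 102/306 = 33.33% → 333.33
  music: 66/306 = 21.57% → 215.69
  sports: 43/306 = 14.05% → 140.52
Step 3: Verify: sum of allocations ≈ 1000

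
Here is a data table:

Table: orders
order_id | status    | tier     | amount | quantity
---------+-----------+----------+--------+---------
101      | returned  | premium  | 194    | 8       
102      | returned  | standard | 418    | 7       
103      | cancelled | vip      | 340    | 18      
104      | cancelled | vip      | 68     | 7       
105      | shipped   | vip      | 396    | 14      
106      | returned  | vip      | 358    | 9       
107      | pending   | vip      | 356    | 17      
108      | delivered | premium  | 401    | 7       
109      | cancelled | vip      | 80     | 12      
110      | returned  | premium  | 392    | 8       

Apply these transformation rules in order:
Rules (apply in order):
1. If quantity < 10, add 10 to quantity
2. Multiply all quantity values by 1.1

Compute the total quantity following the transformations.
183.7

Step 1: Apply Rule 1 - Add 10 to records with quantity < 10
  - 6 records affected: 46 + (6 × 10) = 106
  - Unaffected records: 61
  - Sum after Rule 1: 167
Step 2: Apply Rule 2 - Multiply all by 1.1
  - 167 × 1.1 = 183.7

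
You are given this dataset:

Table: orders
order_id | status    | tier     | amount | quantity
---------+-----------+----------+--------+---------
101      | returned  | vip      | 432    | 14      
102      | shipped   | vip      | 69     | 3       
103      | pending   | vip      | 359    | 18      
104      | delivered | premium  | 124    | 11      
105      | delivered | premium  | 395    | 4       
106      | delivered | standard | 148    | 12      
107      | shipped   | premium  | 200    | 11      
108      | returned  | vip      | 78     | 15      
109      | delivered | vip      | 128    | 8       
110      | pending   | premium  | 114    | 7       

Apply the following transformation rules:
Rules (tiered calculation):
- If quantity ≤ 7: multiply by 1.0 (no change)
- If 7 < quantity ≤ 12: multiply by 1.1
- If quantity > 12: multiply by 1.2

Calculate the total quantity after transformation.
116.6

Step 1: Tier 1 (quantity ≤ 7): 3 records, sum = 14 × 1.0 = 14.0
Step 2: Tier 2 (7 < quantity ≤ 12): 4 records, sum = 42 × 1.1 = 46.2
Step 3: Tier 3 (quantity > 12): 3 records, sum = 47 × 1.2 = 56.4
Step 4: Final sum = 14.0 + 46.2 + 56.4 = 116.6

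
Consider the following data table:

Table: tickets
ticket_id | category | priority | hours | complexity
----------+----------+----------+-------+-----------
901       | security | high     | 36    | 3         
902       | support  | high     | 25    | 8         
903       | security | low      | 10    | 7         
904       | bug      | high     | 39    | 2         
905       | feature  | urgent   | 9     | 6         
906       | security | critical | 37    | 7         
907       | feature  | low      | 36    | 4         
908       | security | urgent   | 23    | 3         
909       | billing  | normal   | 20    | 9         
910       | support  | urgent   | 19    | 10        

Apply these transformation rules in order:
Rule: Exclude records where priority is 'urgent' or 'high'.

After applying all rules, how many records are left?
4

Step 1: Count records to exclude
  - 3 (urgent) + 3 (high) = 6 records
Step 2: Total records: 10
Step 3: Remaining = 10 - 6 = 4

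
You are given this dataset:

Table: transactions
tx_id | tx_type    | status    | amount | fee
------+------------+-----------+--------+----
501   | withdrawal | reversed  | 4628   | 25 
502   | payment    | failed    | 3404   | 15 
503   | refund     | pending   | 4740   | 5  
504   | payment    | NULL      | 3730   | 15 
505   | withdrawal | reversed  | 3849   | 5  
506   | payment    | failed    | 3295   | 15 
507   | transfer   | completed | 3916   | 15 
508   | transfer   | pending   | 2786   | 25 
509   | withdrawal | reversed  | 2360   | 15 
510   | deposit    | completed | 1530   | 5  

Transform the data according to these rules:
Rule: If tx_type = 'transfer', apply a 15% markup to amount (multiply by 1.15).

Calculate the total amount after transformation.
35243.3

Step 1: Records with tx_type = 'transfer' have total amount = 6702
Step 2: Apply multiplier: 6702 × 1.15 = 7707.3
Step 3: Other records total: 27536
Step 4: Final sum = 7707.3 + 27536 = 35243.3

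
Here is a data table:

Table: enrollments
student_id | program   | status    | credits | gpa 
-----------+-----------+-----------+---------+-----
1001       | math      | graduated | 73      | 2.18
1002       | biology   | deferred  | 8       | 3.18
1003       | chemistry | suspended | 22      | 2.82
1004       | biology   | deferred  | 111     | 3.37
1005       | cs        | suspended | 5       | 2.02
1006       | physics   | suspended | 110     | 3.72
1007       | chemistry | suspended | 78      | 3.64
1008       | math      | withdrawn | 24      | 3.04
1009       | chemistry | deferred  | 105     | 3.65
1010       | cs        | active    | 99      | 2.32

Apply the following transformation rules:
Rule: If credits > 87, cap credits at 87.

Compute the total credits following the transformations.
558

Step 1: 4 records have credits > 87
Step 2: These records originally summed to 425
Step 3: After capping: 4 × 87 = 348
Step 4: Unaffected records sum: 210
Step 5: Final sum = 348 + 210 = 558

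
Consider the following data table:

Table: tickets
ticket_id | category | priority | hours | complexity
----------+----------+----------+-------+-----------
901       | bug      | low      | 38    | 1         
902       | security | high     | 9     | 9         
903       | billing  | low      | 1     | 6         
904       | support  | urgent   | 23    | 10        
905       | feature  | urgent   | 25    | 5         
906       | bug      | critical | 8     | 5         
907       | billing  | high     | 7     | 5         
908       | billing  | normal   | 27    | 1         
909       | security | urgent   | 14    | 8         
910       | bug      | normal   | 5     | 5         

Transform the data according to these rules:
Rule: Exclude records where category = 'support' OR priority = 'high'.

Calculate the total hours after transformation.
118

Step 1: Find records where category = 'support' OR priority = 'high'
Step 2: 3 records match, summing to 39
Step 3: Original sum: 157
Step 4: Remaining sum = 157 - 39 = 118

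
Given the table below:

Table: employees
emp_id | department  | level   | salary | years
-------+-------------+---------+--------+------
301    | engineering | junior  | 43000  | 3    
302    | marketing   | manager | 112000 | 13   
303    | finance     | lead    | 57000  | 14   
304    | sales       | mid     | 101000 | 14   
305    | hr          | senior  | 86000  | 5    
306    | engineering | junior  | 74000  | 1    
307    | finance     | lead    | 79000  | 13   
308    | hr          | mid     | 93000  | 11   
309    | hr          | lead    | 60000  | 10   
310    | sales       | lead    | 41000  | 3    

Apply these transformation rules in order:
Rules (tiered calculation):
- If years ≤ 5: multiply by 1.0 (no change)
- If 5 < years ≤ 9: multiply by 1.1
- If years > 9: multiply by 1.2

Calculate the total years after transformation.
102.0

Step 1: Tier 1 (years ≤ 5): 4 records, sum = 12 × 1.0 = 12.0
Step 2: Tier 2 (5 < years ≤ 9): 0 records, sum = 0 × 1.1 = 0.0
Step 3: Tier 3 (years > 9): 6 records, sum = 75 × 1.2 = 90.0
Step 4: Final sum = 12.0 + 0.0 + 90.0 = 102.0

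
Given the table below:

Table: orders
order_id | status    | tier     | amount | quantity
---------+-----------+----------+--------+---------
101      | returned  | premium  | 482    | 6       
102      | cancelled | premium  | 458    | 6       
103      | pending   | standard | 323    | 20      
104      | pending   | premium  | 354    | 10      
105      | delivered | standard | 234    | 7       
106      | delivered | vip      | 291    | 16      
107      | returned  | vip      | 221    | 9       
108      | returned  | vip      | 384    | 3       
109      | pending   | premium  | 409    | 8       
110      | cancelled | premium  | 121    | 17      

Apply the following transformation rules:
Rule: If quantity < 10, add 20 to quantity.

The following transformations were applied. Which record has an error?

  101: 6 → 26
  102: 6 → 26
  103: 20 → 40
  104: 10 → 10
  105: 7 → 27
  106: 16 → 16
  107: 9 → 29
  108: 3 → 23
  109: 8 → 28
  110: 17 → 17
Record 103 has an error. The correct transformed value should be 20, not 40.

Step 1: Check each record against the rule
Step 2: Record 103 has quantity = 20
Step 3: Since 20 >= 10, the bonus should not have been applied
Step 4: Correct value = 20, but claimed value = 40
Conclusion: Record 103 has the error.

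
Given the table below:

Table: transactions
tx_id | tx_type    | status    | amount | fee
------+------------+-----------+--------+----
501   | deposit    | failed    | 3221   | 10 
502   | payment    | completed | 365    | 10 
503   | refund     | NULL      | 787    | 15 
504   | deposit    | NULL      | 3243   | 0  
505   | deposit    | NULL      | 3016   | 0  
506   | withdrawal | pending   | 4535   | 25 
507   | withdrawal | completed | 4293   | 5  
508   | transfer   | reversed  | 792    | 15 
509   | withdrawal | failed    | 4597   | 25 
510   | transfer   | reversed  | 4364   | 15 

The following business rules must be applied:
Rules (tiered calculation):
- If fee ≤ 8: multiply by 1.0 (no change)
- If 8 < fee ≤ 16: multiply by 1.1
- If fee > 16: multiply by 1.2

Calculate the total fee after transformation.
136.5

Step 1: Tier 1 (fee ≤ 8): 3 records, sum = 5 × 1.0 = 5.0
Step 2: Tier 2 (8 < fee ≤ 16): 5 records, sum = 65 × 1.1 = 71.5
Step 3: Tier 3 (fee > 16): 2 records, sum = 50 × 1.2 = 60.0
Step 4: Final sum = 5.0 + 71.5 + 60.0 = 136.5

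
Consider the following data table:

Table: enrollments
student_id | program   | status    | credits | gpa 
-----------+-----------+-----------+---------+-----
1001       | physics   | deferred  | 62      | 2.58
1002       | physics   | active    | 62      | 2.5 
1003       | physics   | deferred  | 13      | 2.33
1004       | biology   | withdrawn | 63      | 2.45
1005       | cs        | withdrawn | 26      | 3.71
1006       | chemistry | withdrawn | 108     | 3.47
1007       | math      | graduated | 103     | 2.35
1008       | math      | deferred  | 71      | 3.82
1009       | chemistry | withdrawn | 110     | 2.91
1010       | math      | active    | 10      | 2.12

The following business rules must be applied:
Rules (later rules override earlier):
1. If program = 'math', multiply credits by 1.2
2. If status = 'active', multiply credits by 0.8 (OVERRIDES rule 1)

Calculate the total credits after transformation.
648.4

Step 1: Rule 2 takes priority for records with status = 'active'
  - 2 records: 72 × 0.8 = 57.6
Step 2: Rule 1 applies to remaining records with program = 'math'
  - 2 records: 174 × 1.2 = 208.8
Step 3: Other records unchanged: 382
Step 4: Final sum = 57.6 + 208.8 + 382 = 648.4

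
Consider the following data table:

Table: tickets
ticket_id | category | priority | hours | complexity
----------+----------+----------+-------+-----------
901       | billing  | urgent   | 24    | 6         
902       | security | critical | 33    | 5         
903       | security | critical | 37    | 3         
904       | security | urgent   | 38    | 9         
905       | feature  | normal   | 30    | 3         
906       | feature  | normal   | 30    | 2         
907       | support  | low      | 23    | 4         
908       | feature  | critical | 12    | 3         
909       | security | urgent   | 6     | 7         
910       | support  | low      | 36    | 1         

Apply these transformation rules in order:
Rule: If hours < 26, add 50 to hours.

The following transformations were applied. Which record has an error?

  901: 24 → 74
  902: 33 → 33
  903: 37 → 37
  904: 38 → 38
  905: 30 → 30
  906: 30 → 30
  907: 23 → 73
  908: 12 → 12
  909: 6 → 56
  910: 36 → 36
Record 908 has an error. The correct transformed value should be 62, not 12.

Step 1: Check each record against the rule
Step 2: Record 908 has hours = 12
Step 3: Since 12 < 26, the bonus should have been applied
Step 4: Correct value = 62, but claimed value = 12
Conclusion: Record 908 has the error.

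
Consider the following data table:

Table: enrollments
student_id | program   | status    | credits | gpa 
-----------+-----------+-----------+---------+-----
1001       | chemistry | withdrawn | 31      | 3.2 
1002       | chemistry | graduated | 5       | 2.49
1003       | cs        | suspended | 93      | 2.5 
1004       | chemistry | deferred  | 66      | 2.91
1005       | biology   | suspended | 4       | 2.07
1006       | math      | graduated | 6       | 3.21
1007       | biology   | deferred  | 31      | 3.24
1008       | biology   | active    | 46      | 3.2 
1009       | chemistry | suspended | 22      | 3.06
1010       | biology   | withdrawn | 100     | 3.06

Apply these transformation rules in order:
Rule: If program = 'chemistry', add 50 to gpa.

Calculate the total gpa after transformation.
228.94

Step 1: Count records where program = 'chemistry': 4
Step 2: Total bonus added: 4 × 50 = 200
Step 3: Original sum of gpa: 28.94
Step 4: Final sum = 28.94 + 200 = 228.94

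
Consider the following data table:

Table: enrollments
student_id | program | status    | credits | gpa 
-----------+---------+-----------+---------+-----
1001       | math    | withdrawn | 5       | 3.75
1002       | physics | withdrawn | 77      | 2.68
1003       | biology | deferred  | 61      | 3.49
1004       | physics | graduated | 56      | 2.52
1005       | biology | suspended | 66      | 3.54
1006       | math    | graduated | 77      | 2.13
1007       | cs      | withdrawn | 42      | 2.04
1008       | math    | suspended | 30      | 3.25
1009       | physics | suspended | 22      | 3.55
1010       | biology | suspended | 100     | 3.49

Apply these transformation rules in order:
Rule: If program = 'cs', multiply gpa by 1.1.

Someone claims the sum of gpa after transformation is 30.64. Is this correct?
Yes, the result is correct.

Step 1: Calculate the correct sum after transformation
Step 2: Apply multiplier 1.1 to records where program = 'cs'
Step 3: Correct result = 30.64
Step 4: Claimed result = 30.64
Step 5: 30.64 = 30.64 ✓
Conclusion: The claimed result is correct.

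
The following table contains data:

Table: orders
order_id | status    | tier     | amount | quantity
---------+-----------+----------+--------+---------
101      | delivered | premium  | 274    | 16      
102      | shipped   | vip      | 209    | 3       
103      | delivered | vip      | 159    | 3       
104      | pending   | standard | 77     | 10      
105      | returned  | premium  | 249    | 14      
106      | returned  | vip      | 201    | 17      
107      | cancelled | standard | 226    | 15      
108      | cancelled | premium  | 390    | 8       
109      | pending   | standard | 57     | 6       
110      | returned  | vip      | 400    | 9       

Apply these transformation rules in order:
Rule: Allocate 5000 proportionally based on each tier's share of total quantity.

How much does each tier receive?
premium: 1881.19, standard: 1534.65, vip: 1584.16

Step 1: Calculate total quantity = 101
Step 2: Calculate each tier's proportion:
  premium: 38/101 = 37.62% → 1881.19
  standard: 31/101 = 30.69% → 1534.65
  vip: 32/101 = 31.68% → 1584.16
Step 3: Verify: sum of allocations ≈ 5000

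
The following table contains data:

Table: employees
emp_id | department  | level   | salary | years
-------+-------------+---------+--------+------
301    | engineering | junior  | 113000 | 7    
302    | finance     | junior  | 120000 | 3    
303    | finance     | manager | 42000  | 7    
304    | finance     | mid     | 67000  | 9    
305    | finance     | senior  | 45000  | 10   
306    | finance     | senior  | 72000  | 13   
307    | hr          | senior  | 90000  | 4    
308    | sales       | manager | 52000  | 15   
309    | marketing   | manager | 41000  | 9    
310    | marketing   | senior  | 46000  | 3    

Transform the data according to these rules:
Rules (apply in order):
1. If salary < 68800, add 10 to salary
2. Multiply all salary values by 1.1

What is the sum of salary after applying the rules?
756866.0

Step 1: Apply Rule 1 - Add 10 to records with salary < 68800
  - 6 records affected: 293000 + (6 × 10) = 293060
  - Unaffected records: 395000
  - Sum after Rule 1: 688060
Step 2: Apply Rule 2 - Multiply all by 1.1
  - 688060 × 1.1 = 756866.0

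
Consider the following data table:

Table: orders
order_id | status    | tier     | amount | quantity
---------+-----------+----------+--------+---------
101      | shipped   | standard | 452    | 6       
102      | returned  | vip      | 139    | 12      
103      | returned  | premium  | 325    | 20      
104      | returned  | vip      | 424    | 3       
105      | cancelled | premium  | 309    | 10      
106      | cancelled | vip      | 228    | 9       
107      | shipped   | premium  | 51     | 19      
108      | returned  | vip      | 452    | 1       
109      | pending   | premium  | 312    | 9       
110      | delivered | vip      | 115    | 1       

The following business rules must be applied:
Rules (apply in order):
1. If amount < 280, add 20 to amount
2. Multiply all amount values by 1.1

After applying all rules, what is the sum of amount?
3175.7

Step 1: Apply Rule 1 - Add 20 to records with amount < 280
  - 4 records affected: 533 + (4 × 20) = 613
  - Unaffected records: 2274
  - Sum after Rule 1: 2887
Step 2: Apply Rule 2 - Multiply all by 1.1
  - 2887 × 1.1 = 3175.7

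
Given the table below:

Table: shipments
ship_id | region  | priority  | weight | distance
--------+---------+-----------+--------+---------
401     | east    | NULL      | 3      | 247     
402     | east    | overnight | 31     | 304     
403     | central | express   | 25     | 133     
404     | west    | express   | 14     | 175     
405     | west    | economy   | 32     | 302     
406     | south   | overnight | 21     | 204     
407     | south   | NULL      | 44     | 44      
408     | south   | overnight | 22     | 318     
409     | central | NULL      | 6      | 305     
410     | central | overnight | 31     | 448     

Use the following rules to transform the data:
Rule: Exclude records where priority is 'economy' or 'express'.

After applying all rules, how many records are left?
7

Step 1: Count records to exclude
  - 1 (economy) + 2 (express) = 3 records
Step 2: Total records: 10
Step 3: Remaining = 10 - 3 = 7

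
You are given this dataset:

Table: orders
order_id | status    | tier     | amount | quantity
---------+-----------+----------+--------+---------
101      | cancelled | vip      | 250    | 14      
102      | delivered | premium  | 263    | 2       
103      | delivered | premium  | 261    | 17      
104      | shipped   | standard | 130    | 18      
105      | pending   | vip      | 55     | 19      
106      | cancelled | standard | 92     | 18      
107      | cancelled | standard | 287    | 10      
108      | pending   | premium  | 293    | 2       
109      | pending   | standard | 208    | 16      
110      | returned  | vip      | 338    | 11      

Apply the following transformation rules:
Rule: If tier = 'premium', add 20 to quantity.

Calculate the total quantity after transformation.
187

Step 1: Count records where tier = 'premium': 3
Step 2: Total bonus added: 3 × 20 = 60
Step 3: Original sum of quantity: 127
Step 4: Final sum = 127 + 60 = 187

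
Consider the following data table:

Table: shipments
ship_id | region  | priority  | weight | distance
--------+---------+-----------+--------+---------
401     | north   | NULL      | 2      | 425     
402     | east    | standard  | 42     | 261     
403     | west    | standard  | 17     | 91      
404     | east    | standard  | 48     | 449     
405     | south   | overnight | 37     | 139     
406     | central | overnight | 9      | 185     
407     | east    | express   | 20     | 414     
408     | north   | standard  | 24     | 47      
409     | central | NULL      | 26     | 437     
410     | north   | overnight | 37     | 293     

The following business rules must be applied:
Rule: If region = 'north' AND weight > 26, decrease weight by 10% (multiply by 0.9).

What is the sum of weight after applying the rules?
258.3

Step 1: Find records where region = 'north' AND weight > 26
Step 2: 1 records match, summing to 37
Step 3: After multiplier: 37 × 0.9 = 33.3
Step 4: Unaffected records sum: 225
Step 5: Final sum = 33.3 + 225 = 258.3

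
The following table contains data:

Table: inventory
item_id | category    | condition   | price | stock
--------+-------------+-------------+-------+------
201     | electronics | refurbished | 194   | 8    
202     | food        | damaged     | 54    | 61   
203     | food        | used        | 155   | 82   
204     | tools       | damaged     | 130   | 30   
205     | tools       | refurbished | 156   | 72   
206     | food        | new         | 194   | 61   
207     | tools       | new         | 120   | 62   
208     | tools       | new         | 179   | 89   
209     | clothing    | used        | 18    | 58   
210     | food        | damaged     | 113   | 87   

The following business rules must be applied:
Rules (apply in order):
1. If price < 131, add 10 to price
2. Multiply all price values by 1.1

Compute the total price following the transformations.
1499.3

Step 1: Apply Rule 1 - Add 10 to records with price < 131
  - 5 records affected: 435 + (5 × 10) = 485
  - Unaffected records: 878
  - Sum after Rule 1: 1363
Step 2: Apply Rule 2 - Multiply all by 1.1
  - 1363 × 1.1 = 1499.3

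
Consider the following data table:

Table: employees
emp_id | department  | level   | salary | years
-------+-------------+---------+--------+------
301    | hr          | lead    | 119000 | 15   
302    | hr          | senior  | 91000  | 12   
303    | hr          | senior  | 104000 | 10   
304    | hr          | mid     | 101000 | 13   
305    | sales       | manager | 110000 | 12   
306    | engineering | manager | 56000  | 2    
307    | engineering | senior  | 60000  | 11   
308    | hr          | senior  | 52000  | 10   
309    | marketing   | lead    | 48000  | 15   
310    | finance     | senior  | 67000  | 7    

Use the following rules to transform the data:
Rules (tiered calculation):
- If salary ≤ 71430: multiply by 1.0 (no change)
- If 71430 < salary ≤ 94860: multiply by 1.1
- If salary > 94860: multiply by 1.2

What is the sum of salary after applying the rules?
903900.0

Step 1: Tier 1 (salary ≤ 71430): 5 records, sum = 283000 × 1.0 = 283000.0
Step 2: Tier 2 (71430 < salary ≤ 94860): 1 records, sum = 91000 × 1.1 = 100100.0
Step 3: Tier 3 (salary > 94860): 4 records, sum = 434000 × 1.2 = 520800.0
Step 4: Final sum = 283000.0 + 100100.0 + 520800.0 = 903900.0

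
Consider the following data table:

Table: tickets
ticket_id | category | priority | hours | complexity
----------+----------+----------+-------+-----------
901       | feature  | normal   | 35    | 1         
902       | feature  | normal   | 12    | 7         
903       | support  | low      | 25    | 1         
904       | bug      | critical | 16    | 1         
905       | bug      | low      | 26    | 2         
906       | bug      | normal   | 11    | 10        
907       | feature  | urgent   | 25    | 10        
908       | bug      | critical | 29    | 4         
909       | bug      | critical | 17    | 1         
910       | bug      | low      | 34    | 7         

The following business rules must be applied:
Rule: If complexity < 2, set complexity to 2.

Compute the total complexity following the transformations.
48

Step 1: 4 records have complexity < 2
Step 2: These records originally summed to 4
Step 3: After setting to minimum: 4 × 2 = 8
Step 4: Unaffected records sum: 40
Step 5: Final sum = 8 + 40 = 48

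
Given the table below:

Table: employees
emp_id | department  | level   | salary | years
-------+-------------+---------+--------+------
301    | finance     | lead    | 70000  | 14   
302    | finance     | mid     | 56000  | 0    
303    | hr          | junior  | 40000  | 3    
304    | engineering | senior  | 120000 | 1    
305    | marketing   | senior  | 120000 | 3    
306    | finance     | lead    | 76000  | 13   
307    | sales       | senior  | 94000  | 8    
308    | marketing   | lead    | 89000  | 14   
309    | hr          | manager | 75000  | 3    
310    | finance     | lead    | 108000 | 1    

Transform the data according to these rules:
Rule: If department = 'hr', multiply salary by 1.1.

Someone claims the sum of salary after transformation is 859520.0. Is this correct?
No, the correct result is 859500.0.

Step 1: Calculate the correct sum after transformation
Step 2: Apply multiplier 1.1 to records where department = 'hr'
Step 3: Correct result = 859500.0
Step 4: Claimed result = 859520.0
Step 5: 859500.0 ≠ 859520.0
Conclusion: The claimed result is incorrect. The correct answer is 859500.0.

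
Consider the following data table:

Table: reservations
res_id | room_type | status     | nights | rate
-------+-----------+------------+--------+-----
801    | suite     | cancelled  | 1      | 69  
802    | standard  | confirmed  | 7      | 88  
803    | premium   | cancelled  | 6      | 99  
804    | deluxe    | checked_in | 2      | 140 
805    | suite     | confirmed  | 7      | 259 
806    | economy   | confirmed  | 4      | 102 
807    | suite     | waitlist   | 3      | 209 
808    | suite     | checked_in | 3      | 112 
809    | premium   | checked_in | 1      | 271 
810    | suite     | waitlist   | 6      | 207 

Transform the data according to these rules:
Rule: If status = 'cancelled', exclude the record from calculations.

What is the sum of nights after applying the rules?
33

Step 1: Identify records where status = 'cancelled'
Step 2: The excluded records sum to 7
Step 3: Original total nights = 40
Step 4: Remaining total = 40 - 7 = 33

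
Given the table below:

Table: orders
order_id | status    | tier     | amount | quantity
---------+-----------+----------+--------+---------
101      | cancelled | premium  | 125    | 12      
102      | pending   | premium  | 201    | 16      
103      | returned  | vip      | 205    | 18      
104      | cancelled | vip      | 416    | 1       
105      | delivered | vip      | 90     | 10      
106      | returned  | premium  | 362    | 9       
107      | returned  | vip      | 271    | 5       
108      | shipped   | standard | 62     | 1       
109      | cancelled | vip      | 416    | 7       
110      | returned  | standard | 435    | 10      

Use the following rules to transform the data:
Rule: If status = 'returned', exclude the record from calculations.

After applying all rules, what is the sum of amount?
1310

Step 1: Identify records where status = 'returned'
Step 2: The excluded records sum to 1273
Step 3: Original total amount = 2583
Step 4: Remaining total = 2583 - 1273 = 1310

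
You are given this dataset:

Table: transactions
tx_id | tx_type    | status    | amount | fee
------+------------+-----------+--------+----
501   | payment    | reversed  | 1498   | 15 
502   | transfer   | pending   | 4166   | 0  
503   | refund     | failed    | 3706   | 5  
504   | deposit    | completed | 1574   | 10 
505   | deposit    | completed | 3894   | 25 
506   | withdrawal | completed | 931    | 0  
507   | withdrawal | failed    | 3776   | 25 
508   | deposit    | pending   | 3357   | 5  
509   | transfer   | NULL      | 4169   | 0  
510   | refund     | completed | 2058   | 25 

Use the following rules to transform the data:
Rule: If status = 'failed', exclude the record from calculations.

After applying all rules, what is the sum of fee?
80

Step 1: Identify records where status = 'failed'
Step 2: The excluded records sum to 30
Step 3: Original total fee = 110
Step 4: Remaining total = 110 - 30 = 80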